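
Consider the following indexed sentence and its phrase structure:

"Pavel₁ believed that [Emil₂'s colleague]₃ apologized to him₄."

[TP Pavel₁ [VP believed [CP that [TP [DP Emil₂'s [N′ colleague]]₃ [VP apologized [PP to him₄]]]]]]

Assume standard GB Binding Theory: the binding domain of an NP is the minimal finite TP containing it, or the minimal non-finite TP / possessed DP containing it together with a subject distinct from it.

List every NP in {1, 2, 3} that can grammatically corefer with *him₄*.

{1, 2}

*him* is a pronoun, so Principle B applies: it must be free in its binding domain.
Binding domain of *him₄*: the embedded TP, whose subject is [Emil₂'s colleague]₃.
*Pavel₁* c-commands the pronoun but from outside its binding domain, and is not c-commanded by it → coindexation permitted.
*Emil₂* and the pronoun do not c-command one another → neither Principle B nor Principle C is at stake; coindexation permitted.
*[Emil₂'s colleague]₃* c-commands the pronoun within its binding domain → coindexation would violate Principle B.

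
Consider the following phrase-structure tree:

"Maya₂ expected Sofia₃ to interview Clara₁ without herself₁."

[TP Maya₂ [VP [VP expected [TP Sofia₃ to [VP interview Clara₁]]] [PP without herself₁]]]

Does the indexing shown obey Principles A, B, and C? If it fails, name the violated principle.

Principle A

The two coindexed NPs are *Clara₁* and *herself₁*.
*herself₁* is an anaphor. Principle A requires it to be bound within its binding domain — the matrix TP, whose subject is Maya₂.
Within that domain it is c-commanded by *Maya₂*, which does not share its index.
*Clara₁* does not c-command the anaphor at all.
The anaphor is unbound in its domain → Principle A violation.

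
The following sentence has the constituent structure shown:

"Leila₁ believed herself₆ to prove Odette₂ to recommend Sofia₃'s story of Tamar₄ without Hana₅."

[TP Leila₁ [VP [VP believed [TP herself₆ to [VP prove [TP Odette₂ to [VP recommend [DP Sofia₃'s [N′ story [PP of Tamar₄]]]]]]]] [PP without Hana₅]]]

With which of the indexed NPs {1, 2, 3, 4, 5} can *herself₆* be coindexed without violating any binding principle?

*herself* is an anaphor, so Principle A applies: it must be bound in its binding domain.
Binding domain of *herself₆*: the matrix TP, whose subject is Leila₁.
*Leila₁* c-commands the anaphor within its binding domain → licit binder.
*Odette₂* does not c-command the anaphor → cannot bind it.
*Sofia₃* does not c-command the anaphor → cannot bind it.
*Tamar₄* does not c-command the anaphor → cannot bind it.
*Hana₅* does not c-command the anaphor → cannot bind it.

{1}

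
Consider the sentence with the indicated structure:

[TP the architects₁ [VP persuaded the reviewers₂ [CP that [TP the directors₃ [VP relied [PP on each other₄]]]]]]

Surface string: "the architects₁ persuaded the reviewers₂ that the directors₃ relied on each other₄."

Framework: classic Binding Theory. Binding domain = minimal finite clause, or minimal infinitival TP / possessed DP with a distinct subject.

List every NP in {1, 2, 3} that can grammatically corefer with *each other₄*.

{3}

*each other* is an anaphor, so Principle A applies: it must be bound in its binding domain.
Binding domain of *each other₄*: the embedded TP, whose subject is the directors₃.
*the architects₁* c-commands the anaphor but is outside its binding domain → cannot satisfy Principle A.
*the reviewers₂* c-commands the anaphor but is outside its binding domain → cannot satisfy Principle A.
*the directors₃* c-commands the anaphor within its binding domain → licit binder.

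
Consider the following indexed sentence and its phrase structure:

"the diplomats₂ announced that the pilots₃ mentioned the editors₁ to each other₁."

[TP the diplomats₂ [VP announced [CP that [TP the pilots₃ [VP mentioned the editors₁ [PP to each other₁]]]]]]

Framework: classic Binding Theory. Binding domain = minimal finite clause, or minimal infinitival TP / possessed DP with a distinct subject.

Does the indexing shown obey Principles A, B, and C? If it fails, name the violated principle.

grammatical

The two coindexed NPs are *the editors₁* and *each other₁*.
*each other₁* is an anaphor; its binding domain is the embedded TP, whose subject is the pilots₃. *the editors₁* c-commands it within that domain and shares its index, so Principle A is satisfied.
*the editors₁* is an R-expression; *each other₁* does not c-command it, and no other NP shares its index, so Principle C is satisfied.
All principles are respected.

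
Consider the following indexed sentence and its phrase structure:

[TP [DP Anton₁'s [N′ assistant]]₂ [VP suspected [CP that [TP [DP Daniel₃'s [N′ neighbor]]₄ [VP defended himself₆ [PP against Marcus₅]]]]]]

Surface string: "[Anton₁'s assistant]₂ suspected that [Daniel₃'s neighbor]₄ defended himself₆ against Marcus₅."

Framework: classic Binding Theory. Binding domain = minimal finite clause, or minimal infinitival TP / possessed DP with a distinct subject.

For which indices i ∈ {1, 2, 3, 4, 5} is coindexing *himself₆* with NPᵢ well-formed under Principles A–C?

*himself* is an anaphor, so Principle A applies: it must be bound in its binding domain.
Binding domain of *himself₆*: the embedded TP, whose subject is [Daniel₃'s neighbor]₄.
*Anton₁* does not c-command the anaphor → cannot bind it.
*[Anton₁'s assistant]₂* c-commands the anaphor but is outside its binding domain → cannot satisfy Principle A.
*Daniel₃* does not c-command the anaphor → cannot bind it.
*[Daniel₃'s neighbor]₄* c-commands the anaphor within its binding domain → licit binder.
*Marcus₅* does not c-command the anaphor → cannot bind it.

{4}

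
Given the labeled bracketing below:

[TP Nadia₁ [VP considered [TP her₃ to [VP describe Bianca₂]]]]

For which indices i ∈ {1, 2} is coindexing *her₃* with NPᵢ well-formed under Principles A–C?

none

*her* is a pronoun, so Principle B applies: it must be free in its binding domain.
Binding domain of *her₃*: the matrix TP, whose subject is Nadia₁.
*Nadia₁* c-commands the pronoun within its binding domain → coindexation would violate Principle B.
*Bianca₂*: the pronoun c-commands this R-expression → coindexation would violate Principle C on *Bianca₂*.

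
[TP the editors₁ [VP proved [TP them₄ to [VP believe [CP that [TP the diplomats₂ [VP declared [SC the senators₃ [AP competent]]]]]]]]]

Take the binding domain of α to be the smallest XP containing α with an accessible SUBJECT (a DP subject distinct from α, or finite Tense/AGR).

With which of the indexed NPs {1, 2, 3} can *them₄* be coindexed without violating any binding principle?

*them* is a pronoun, so Principle B applies: it must be free in its binding domain.
Binding domain of *them₄*: the matrix TP, whose subject is the editors₁.
*the editors₁* c-commands the pronoun within its binding domain → coindexation would violate Principle B.
*the diplomats₂*: the pronoun c-commands this R-expression → coindexation would violate Principle C on *the diplomats₂*.
*the senators₃*: the pronoun c-commands this R-expression → coindexation would violate Principle C on *the senators₃*.

none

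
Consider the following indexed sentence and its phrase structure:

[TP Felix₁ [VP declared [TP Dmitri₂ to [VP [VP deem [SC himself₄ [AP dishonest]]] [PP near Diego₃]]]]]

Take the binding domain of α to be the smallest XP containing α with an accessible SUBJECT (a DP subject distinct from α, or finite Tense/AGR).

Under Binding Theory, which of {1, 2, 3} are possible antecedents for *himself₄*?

*himself* is an anaphor, so Principle A applies: it must be bound in its binding domain.
Binding domain of *himself₄*: the embedded TP, whose subject is Dmitri₂.
*Felix₁* c-commands the anaphor but is outside its binding domain → cannot satisfy Principle A.
*Dmitri₂* c-commands the anaphor within its binding domain → licit binder.
*Diego₃* does not c-command the anaphor → cannot bind it.

{2}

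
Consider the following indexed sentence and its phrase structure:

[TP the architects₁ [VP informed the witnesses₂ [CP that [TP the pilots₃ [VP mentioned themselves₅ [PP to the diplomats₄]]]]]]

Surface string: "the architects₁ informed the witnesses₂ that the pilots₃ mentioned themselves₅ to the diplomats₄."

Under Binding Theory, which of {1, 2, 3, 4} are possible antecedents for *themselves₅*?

*themselves* is an anaphor, so Principle A applies: it must be bound in its binding domain.
Binding domain of *themselves₅*: the embedded TP, whose subject is the pilots₃.
*the architects₁* c-commands the anaphor but is outside its binding domain → cannot satisfy Principle A.
*the witnesses₂* c-commands the anaphor but is outside its binding domain → cannot satisfy Principle A.
*the pilots₃* c-commands the anaphor within its binding domain → licit binder.
*the diplomats₄* does not c-command the anaphor → cannot bind it.

{3}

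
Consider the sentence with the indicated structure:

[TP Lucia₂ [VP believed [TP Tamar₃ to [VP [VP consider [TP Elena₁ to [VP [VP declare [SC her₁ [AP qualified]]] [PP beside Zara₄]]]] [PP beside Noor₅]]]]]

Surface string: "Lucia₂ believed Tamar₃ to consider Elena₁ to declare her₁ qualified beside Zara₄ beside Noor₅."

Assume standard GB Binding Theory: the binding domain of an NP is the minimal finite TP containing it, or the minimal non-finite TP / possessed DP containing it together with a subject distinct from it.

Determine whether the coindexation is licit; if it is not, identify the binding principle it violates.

The two coindexed NPs are *Elena₁* and *her₁*.
*her₁* is a pronoun. Its binding domain is the embedded TP, whose subject is Elena₁.
*Elena₁* c-commands it within that domain and carries the same index.
The pronoun is locally bound → Principle B violation.

Principle B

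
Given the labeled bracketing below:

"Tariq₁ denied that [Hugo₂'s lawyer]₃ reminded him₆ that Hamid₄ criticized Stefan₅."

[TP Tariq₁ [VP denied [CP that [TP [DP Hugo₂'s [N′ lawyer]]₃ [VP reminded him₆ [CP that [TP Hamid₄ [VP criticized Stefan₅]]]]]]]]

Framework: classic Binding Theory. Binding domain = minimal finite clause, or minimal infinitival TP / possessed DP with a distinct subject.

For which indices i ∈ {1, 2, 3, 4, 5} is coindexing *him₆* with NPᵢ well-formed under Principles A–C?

*him* is a pronoun, so Principle B applies: it must be free in its binding domain.
Binding domain of *him₆*: the embedded TP, whose subject is [Hugo₂'s lawyer]₃.
*Tariq₁* c-commands the pronoun but from outside its binding domain, and is not c-commanded by it → coindexation permitted.
*Hugo₂* and the pronoun do not c-command one another → neither Principle B nor Principle C is at stake; coindexation permitted.
*[Hugo₂'s lawyer]₃* c-commands the pronoun within its binding domain → coindexation would violate Principle B.
*Hamid₄*: the pronoun c-commands this R-expression → coindexation would violate Principle C on *Hamid₄*.
*Stefan₅*: the pronoun c-commands this R-expression → coindexation would violate Principle C on *Stefan₅*.

{1, 2}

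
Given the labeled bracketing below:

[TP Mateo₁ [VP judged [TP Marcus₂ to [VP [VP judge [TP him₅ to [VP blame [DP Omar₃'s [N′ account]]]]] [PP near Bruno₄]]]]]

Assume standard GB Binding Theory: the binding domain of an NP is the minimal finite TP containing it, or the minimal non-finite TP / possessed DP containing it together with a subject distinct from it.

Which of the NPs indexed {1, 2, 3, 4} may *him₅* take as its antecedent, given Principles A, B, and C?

{1, 4}

*him* is a pronoun, so Principle B applies: it must be free in its binding domain.
Binding domain of *him₅*: the embedded TP, whose subject is Marcus₂.
*Mateo₁* c-commands the pronoun but from outside its binding domain, and is not c-commanded by it → coindexation permitted.
*Marcus₂* c-commands the pronoun within its binding domain → coindexation would violate Principle B.
*Omar₃*: the pronoun c-commands this R-expression → coindexation would violate Principle C on *Omar₃*.
*Bruno₄* and the pronoun do not c-command one another → neither Principle B nor Principle C is at stake; coindexation permitted.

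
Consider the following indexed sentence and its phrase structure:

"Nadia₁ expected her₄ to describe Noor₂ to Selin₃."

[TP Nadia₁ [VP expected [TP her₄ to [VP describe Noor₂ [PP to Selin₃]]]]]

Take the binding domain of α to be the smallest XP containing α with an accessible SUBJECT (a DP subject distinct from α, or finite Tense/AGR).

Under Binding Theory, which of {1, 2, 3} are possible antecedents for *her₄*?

*her* is a pronoun, so Principle B applies: it must be free in its binding domain.
Binding domain of *her₄*: the matrix TP, whose subject is Nadia₁.
*Nadia₁* c-commands the pronoun within its binding domain → coindexation would violate Principle B.
*Noor₂*: the pronoun c-commands this R-expression → coindexation would violate Principle C on *Noor₂*.
*Selin₃*: the pronoun c-commands this R-expression → coindexation would violate Principle C on *Selin₃*.

none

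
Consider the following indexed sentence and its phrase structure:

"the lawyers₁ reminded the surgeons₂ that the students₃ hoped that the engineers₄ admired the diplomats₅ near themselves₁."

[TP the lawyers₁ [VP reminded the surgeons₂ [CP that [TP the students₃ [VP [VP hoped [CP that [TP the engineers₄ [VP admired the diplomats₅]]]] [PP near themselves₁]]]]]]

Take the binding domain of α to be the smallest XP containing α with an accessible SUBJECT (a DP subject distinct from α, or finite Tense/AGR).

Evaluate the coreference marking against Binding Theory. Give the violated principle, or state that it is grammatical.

The two coindexed NPs are *the lawyers₁* and *themselves₁*.
*themselves₁* is an anaphor. Principle A requires it to be bound within its binding domain — the embedded TP, whose subject is the students₃.
Within that domain it is c-commanded by *the students₃*, which does not share its index.
*the lawyers₁* does c-command the anaphor, but from outside its binding domain.
The anaphor is unbound in its domain → Principle A violation.

Principle A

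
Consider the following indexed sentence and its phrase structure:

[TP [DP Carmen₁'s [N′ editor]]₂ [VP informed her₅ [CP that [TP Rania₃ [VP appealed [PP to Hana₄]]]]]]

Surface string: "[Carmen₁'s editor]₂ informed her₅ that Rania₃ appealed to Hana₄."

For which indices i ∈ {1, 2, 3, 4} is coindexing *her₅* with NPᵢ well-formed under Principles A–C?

{1}

*her* is a pronoun, so Principle B applies: it must be free in its binding domain.
Binding domain of *her₅*: the matrix TP, whose subject is [Carmen₁'s editor]₂.
*Carmen₁* and the pronoun do not c-command one another → neither Principle B nor Principle C is at stake; coindexation permitted.
*[Carmen₁'s editor]₂* c-commands the pronoun within its binding domain → coindexation would violate Principle B.
*Rania₃*: the pronoun c-commands this R-expression → coindexation would violate Principle C on *Rania₃*.
*Hana₄*: the pronoun c-commands this R-expression → coindexation would violate Principle C on *Hana₄*.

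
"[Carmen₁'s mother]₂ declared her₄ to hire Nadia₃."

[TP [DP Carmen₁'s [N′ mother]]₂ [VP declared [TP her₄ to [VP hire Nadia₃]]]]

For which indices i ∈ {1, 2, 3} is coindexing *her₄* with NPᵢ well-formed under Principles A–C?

{1}

*her* is a pronoun, so Principle B applies: it must be free in its binding domain.
Binding domain of *her₄*: the matrix TP, whose subject is [Carmen₁'s mother]₂.
*Carmen₁* and the pronoun do not c-command one another → neither Principle B nor Principle C is at stake; coindexation permitted.
*[Carmen₁'s mother]₂* c-commands the pronoun within its binding domain → coindexation would violate Principle B.
*Nadia₃*: the pronoun c-commands this R-expression → coindexation would violate Principle C on *Nadia₃*.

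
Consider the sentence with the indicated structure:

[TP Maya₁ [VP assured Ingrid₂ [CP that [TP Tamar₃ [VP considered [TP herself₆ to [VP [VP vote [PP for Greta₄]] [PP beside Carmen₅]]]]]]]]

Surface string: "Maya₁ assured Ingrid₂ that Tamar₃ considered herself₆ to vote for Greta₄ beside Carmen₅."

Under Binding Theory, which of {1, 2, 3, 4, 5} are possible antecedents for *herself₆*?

*herself* is an anaphor, so Principle A applies: it must be bound in its binding domain.
Binding domain of *herself₆*: the embedded TP, whose subject is Tamar₃.
*Maya₁* c-commands the anaphor but is outside its binding domain → cannot satisfy Principle A.
*Ingrid₂* c-commands the anaphor but is outside its binding domain → cannot satisfy Principle A.
*Tamar₃* c-commands the anaphor within its binding domain → licit binder.
*Greta₄* does not c-command the anaphor → cannot bind it.
*Carmen₅* does not c-command the anaphor → cannot bind it.

{3}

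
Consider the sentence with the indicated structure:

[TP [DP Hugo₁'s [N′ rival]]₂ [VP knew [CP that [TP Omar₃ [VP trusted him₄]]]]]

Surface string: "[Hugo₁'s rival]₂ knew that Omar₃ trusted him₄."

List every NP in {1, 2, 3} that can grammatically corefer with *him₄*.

*him* is a pronoun, so Principle B applies: it must be free in its binding domain.
Binding domain of *him₄*: the embedded TP, whose subject is Omar₃.
*Hugo₁* and the pronoun do not c-command one another → neither Principle B nor Principle C is at stake; coindexation permitted.
*[Hugo₁'s rival]₂* c-commands the pronoun but from outside its binding domain, and is not c-commanded by it → coindexation permitted.
*Omar₃* c-commands the pronoun within its binding domain → coindexation would violate Principle B.

{1, 2}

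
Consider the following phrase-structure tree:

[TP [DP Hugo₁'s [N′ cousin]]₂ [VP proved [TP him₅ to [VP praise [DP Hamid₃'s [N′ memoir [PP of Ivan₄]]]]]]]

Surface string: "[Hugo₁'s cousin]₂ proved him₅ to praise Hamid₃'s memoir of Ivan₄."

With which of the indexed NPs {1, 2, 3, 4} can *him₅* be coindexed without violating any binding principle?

*him* is a pronoun, so Principle B applies: it must be free in its binding domain.
Binding domain of *him₅*: the matrix TP, whose subject is [Hugo₁'s cousin]₂.
*Hugo₁* and the pronoun do not c-command one another → neither Principle B nor Principle C is at stake; coindexation permitted.
*[Hugo₁'s cousin]₂* c-commands the pronoun within its binding domain → coindexation would violate Principle B.
*Hamid₃*: the pronoun c-commands this R-expression → coindexation would violate Principle C on *Hamid₃*.
*Ivan₄*: the pronoun c-commands this R-expression → coindexation would violate Principle C on *Ivan₄*.

{1}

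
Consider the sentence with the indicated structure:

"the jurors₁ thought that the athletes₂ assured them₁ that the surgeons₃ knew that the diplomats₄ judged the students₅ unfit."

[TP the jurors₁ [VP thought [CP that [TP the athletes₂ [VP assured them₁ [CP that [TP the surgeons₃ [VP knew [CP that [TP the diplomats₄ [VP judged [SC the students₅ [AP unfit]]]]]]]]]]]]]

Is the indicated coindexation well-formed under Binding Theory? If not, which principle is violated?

The two coindexed NPs are *the jurors₁* and *them₁*.
*them₁* is a pronoun; its binding domain is the embedded TP, whose subject is the athletes₂. Within that domain it is c-commanded only by *the athletes₂*, which carries a different index — the pronoun is free locally, so Principle B holds.
*the jurors₁* is an R-expression; *them₁* does not c-command it, and no other NP shares its index, so Principle C is satisfied.
All principles are respected.

grammatical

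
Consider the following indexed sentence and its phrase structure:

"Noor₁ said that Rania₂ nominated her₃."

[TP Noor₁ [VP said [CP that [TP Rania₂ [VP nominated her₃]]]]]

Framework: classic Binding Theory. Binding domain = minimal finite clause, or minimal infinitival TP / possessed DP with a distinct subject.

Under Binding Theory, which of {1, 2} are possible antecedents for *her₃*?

{1}

*her* is a pronoun, so Principle B applies: it must be free in its binding domain.
Binding domain of *her₃*: the embedded TP, whose subject is Rania₂.
*Noor₁* c-commands the pronoun but from outside its binding domain, and is not c-commanded by it → coindexation permitted.
*Rania₂* c-commands the pronoun within its binding domain → coindexation would violate Principle B.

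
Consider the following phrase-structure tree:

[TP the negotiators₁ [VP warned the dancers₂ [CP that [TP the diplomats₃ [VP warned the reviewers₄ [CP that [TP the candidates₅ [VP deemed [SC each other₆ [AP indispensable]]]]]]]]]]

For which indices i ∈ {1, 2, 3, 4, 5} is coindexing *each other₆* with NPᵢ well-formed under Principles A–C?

*each other* is an anaphor, so Principle A applies: it must be bound in its binding domain.
Binding domain of *each other₆*: the embedded TP, whose subject is the candidates₅.
*the negotiators₁* c-commands the anaphor but is outside its binding domain → cannot satisfy Principle A.
*the dancers₂* c-commands the anaphor but is outside its binding domain → cannot satisfy Principle A.
*the diplomats₃* c-commands the anaphor but is outside its binding domain → cannot satisfy Principle A.
*the reviewers₄* c-commands the anaphor but is outside its binding domain → cannot satisfy Principle A.
*the candidates₅* c-commands the anaphor within its binding domain → licit binder.

{5}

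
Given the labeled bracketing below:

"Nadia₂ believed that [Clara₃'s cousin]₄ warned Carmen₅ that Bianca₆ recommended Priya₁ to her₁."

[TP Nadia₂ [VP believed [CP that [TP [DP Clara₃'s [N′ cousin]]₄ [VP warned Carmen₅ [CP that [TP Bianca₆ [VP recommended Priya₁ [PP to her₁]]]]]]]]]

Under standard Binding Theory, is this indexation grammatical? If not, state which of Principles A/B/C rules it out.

The two coindexed NPs are *Priya₁* and *her₁*.
*her₁* is a pronoun. Its binding domain is the embedded TP, whose subject is Bianca₆.
*Priya₁* c-commands it within that domain and carries the same index.
The pronoun is locally bound → Principle B violation.

Principle B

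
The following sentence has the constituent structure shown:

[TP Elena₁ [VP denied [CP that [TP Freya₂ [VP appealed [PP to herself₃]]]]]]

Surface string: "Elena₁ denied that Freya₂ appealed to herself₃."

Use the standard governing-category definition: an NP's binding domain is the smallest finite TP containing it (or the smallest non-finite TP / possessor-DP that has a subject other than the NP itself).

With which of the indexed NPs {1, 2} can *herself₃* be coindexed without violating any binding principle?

{2}

*herself* is an anaphor, so Principle A applies: it must be bound in its binding domain.
Binding domain of *herself₃*: the embedded TP, whose subject is Freya₂.
*Elena₁* c-commands the anaphor but is outside its binding domain → cannot satisfy Principle A.
*Freya₂* c-commands the anaphor within its binding domain → licit binder.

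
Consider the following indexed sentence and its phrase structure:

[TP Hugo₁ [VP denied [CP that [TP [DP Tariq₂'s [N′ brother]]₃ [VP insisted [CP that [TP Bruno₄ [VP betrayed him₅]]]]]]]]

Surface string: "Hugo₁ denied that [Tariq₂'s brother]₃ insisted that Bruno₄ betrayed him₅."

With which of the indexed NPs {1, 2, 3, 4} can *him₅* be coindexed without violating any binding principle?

*him* is a pronoun, so Principle B applies: it must be free in its binding domain.
Binding domain of *him₅*: the embedded TP, whose subject is Bruno₄.
*Hugo₁* c-commands the pronoun but from outside its binding domain, and is not c-commanded by it → coindexation permitted.
*Tariq₂* and the pronoun do not c-command one another → neither Principle B nor Principle C is at stake; coindexation permitted.
*[Tariq₂'s brother]₃* c-commands the pronoun but from outside its binding domain, and is not c-commanded by it → coindexation permitted.
*Bruno₄* c-commands the pronoun within its binding domain → coindexation would violate Principle B.

{1, 2, 3}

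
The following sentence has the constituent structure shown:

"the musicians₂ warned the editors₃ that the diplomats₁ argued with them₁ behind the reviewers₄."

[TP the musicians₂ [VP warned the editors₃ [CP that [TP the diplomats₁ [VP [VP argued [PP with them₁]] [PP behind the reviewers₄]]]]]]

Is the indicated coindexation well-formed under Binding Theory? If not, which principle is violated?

The two coindexed NPs are *the diplomats₁* and *them₁*.
*them₁* is a pronoun. Its binding domain is the embedded TP, whose subject is the diplomats₁.
*the diplomats₁* c-commands it within that domain and carries the same index.
The pronoun is locally bound → Principle B violation.

Principle B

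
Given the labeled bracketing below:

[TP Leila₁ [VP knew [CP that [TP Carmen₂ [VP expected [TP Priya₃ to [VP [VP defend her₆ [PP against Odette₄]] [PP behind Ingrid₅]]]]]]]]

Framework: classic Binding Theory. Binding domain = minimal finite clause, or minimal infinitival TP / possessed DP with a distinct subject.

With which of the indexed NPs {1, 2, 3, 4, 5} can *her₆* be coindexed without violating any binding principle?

{1, 2, 5}

*her* is a pronoun, so Principle B applies: it must be free in its binding domain.
Binding domain of *her₆*: the embedded TP, whose subject is Priya₃.
*Leila₁* c-commands the pronoun but from outside its binding domain, and is not c-commanded by it → coindexation permitted.
*Carmen₂* c-commands the pronoun but from outside its binding domain, and is not c-commanded by it → coindexation permitted.
*Priya₃* c-commands the pronoun within its binding domain → coindexation would violate Principle B.
*Odette₄*: the pronoun c-commands this R-expression → coindexation would violate Principle C on *Odette₄*.
*Ingrid₅* and the pronoun do not c-command one another → neither Principle B nor Principle C is at stake; coindexation permitted.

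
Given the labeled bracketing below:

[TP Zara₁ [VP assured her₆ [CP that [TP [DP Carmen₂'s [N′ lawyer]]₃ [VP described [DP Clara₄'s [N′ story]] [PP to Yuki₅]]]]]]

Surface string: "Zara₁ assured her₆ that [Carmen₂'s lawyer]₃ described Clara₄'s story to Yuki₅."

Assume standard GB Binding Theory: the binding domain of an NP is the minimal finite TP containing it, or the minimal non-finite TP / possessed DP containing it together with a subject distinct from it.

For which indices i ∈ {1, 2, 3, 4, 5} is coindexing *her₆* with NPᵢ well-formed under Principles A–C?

*her* is a pronoun, so Principle B applies: it must be free in its binding domain.
Binding domain of *her₆*: the matrix TP, whose subject is Zara₁.
*Zara₁* c-commands the pronoun within its binding domain → coindexation would violate Principle B.
*Carmen₂*: the pronoun c-commands this R-expression → coindexation would violate Principle C on *Carmen₂*.
*[Carmen₂'s lawyer]₃*: the pronoun c-commands this R-expression → coindexation would violate Principle C on *[Carmen₂'s lawyer]₃*.
*Clara₄*: the pronoun c-commands this R-expression → coindexation would violate Principle C on *Clara₄*.
*Yuki₅*: the pronoun c-commands this R-expression → coindexation would violate Principle C on *Yuki₅*.

none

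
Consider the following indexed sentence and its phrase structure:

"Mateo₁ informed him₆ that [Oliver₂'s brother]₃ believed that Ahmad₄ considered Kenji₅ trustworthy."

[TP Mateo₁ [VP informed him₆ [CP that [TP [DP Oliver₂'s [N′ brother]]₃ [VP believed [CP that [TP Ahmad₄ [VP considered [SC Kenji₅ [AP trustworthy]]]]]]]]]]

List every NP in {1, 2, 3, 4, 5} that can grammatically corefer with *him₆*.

none

*him* is a pronoun, so Principle B applies: it must be free in its binding domain.
Binding domain of *him₆*: the matrix TP, whose subject is Mateo₁.
*Mateo₁* c-commands the pronoun within its binding domain → coindexation would violate Principle B.
*Oliver₂*: the pronoun c-commands this R-expression → coindexation would violate Principle C on *Oliver₂*.
*[Oliver₂'s brother]₃*: the pronoun c-commands this R-expression → coindexation would violate Principle C on *[Oliver₂'s brother]₃*.
*Ahmad₄*: the pronoun c-commands this R-expression → coindexation would violate Principle C on *Ahmad₄*.
*Kenji₅*: the pronoun c-commands this R-expression → coindexation would violate Principle C on *Kenji₅*.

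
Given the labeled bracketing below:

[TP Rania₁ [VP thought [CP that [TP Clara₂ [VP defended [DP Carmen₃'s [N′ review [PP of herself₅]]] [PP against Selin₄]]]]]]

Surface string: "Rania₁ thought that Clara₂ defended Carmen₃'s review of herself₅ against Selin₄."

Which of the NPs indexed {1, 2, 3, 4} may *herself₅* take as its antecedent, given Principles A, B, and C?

*herself* is an anaphor, so Principle A applies: it must be bound in its binding domain.
Binding domain of *herself₅*: the possessed DP, whose subject is Carmen₃.
*Rania₁* c-commands the anaphor but is outside its binding domain → cannot satisfy Principle A.
*Clara₂* c-commands the anaphor but is outside its binding domain → cannot satisfy Principle A.
*Carmen₃* c-commands the anaphor within its binding domain → licit binder.
*Selin₄* does not c-command the anaphor → cannot bind it.

{3}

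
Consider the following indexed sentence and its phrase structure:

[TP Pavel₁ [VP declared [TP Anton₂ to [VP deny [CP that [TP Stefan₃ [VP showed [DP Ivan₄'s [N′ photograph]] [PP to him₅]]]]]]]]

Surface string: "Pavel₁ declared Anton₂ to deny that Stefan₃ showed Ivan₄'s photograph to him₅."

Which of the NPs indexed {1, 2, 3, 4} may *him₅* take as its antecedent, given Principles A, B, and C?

*him* is a pronoun, so Principle B applies: it must be free in its binding domain.
Binding domain of *him₅*: the embedded TP, whose subject is Stefan₃.
*Pavel₁* c-commands the pronoun but from outside its binding domain, and is not c-commanded by it → coindexation permitted.
*Anton₂* c-commands the pronoun but from outside its binding domain, and is not c-commanded by it → coindexation permitted.
*Stefan₃* c-commands the pronoun within its binding domain → coindexation would violate Principle B.
*Ivan₄* and the pronoun do not c-command one another → neither Principle B nor Principle C is at stake; coindexation permitted.

{1, 2, 4}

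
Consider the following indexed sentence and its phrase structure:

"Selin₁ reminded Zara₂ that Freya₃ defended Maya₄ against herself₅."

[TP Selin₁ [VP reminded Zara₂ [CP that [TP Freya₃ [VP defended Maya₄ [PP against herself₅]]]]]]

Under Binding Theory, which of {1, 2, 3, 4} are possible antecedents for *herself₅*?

{3, 4}

*herself* is an anaphor, so Principle A applies: it must be bound in its binding domain.
Binding domain of *herself₅*: the embedded TP, whose subject is Freya₃.
*Selin₁* c-commands the anaphor but is outside its binding domain → cannot satisfy Principle A.
*Zara₂* c-commands the anaphor but is outside its binding domain → cannot satisfy Principle A.
*Freya₃* c-commands the anaphor within its binding domain → licit binder.
*Maya₄* c-commands the anaphor within its binding domain → licit binder.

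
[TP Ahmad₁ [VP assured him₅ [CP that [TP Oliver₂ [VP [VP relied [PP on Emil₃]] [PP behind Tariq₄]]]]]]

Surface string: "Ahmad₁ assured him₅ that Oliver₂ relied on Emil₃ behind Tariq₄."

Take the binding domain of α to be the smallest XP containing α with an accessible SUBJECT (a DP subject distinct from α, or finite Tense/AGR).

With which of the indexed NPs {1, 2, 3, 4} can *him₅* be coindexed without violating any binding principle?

none

*him* is a pronoun, so Principle B applies: it must be free in its binding domain.
Binding domain of *him₅*: the matrix TP, whose subject is Ahmad₁.
*Ahmad₁* c-commands the pronoun within its binding domain → coindexation would violate Principle B.
*Oliver₂*: the pronoun c-commands this R-expression → coindexation would violate Principle C on *Oliver₂*.
*Emil₃*: the pronoun c-commands this R-expression → coindexation would violate Principle C on *Emil₃*.
*Tariq₄*: the pronoun c-commands this R-expression → coindexation would violate Principle C on *Tariq₄*.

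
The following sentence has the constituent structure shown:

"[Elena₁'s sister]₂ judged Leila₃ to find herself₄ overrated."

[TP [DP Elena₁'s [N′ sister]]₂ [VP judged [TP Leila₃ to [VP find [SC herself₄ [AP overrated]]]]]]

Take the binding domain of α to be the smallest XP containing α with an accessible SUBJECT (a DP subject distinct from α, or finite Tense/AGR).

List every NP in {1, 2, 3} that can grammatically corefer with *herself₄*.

*herself* is an anaphor, so Principle A applies: it must be bound in its binding domain.
Binding domain of *herself₄*: the embedded TP, whose subject is Leila₃.
*Elena₁* does not c-command the anaphor → cannot bind it.
*[Elena₁'s sister]₂* c-commands the anaphor but is outside its binding domain → cannot satisfy Principle A.
*Leila₃* c-commands the anaphor within its binding domain → licit binder.

{3}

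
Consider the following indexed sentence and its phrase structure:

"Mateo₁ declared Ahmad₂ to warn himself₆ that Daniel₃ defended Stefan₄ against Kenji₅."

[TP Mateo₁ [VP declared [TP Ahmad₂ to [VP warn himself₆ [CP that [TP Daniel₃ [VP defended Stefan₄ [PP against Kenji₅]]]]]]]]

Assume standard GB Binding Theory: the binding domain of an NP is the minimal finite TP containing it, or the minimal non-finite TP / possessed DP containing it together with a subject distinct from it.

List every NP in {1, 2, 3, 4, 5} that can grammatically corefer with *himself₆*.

*himself* is an anaphor, so Principle A applies: it must be bound in its binding domain.
Binding domain of *himself₆*: the embedded TP, whose subject is Ahmad₂.
*Mateo₁* c-commands the anaphor but is outside its binding domain → cannot satisfy Principle A.
*Ahmad₂* c-commands the anaphor within its binding domain → licit binder.
*Daniel₃* does not c-command the anaphor → cannot bind it.
*Stefan₄* does not c-command the anaphor → cannot bind it.
*Kenji₅* does not c-command the anaphor → cannot bind it.

{2}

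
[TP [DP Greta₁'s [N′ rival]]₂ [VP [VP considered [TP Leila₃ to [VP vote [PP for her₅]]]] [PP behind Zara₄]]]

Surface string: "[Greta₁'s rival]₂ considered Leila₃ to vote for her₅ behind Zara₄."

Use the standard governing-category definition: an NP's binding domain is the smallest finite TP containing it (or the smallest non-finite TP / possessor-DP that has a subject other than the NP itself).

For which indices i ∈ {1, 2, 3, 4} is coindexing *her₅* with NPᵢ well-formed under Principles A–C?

{1, 2, 4}

*her* is a pronoun, so Principle B applies: it must be free in its binding domain.
Binding domain of *her₅*: the embedded TP, whose subject is Leila₃.
*Greta₁* and the pronoun do not c-command one another → neither Principle B nor Principle C is at stake; coindexation permitted.
*[Greta₁'s rival]₂* c-commands the pronoun but from outside its binding domain, and is not c-commanded by it → coindexation permitted.
*Leila₃* c-commands the pronoun within its binding domain → coindexation would violate Principle B.
*Zara₄* and the pronoun do not c-command one another → neither Principle B nor Principle C is at stake; coindexation permitted.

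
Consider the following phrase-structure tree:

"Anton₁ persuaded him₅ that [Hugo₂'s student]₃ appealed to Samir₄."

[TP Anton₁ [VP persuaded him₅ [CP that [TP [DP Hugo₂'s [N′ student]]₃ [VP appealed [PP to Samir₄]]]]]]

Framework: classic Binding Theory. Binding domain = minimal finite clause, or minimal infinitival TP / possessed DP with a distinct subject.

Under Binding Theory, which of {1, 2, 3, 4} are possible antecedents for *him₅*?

*him* is a pronoun, so Principle B applies: it must be free in its binding domain.
Binding domain of *him₅*: the matrix TP, whose subject is Anton₁.
*Anton₁* c-commands the pronoun within its binding domain → coindexation would violate Principle B.
*Hugo₂*: the pronoun c-commands this R-expression → coindexation would violate Principle C on *Hugo₂*.
*[Hugo₂'s student]₃*: the pronoun c-commands this R-expression → coindexation would violate Principle C on *[Hugo₂'s student]₃*.
*Samir₄*: the pronoun c-commands this R-expression → coindexation would violate Principle C on *Samir₄*.

none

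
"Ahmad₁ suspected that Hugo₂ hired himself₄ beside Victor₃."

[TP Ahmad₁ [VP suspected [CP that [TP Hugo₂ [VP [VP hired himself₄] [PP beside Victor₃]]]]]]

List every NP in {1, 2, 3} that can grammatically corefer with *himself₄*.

{2}

*himself* is an anaphor, so Principle A applies: it must be bound in its binding domain.
Binding domain of *himself₄*: the embedded TP, whose subject is Hugo₂.
*Ahmad₁* c-commands the anaphor but is outside its binding domain → cannot satisfy Principle A.
*Hugo₂* c-commands the anaphor within its binding domain → licit binder.
*Victor₃* does not c-command the anaphor → cannot bind it.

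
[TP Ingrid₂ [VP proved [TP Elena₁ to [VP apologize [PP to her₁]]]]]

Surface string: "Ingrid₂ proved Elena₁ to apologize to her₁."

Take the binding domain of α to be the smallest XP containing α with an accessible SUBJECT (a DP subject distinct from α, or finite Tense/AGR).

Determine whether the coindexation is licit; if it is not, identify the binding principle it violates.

The two coindexed NPs are *Elena₁* and *her₁*.
*her₁* is a pronoun. Its binding domain is the embedded TP, whose subject is Elena₁.
*Elena₁* c-commands it within that domain and carries the same index.
The pronoun is locally bound → Principle B violation.

Principle B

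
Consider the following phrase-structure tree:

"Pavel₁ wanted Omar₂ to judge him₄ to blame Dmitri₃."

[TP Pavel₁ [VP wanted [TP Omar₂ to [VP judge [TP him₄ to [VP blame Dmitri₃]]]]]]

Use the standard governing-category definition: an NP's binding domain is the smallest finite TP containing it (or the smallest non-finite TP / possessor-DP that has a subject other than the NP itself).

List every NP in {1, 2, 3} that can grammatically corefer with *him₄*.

*him* is a pronoun, so Principle B applies: it must be free in its binding domain.
Binding domain of *him₄*: the embedded TP, whose subject is Omar₂.
*Pavel₁* c-commands the pronoun but from outside its binding domain, and is not c-commanded by it → coindexation permitted.
*Omar₂* c-commands the pronoun within its binding domain → coindexation would violate Principle B.
*Dmitri₃*: the pronoun c-commands this R-expression → coindexation would violate Principle C on *Dmitri₃*.

{1}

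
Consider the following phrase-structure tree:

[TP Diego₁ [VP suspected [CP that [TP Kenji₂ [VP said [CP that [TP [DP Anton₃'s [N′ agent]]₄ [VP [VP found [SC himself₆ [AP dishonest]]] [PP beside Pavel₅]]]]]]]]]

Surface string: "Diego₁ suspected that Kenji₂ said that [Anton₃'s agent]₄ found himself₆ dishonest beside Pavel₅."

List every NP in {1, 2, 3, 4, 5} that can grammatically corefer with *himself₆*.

{4}

*himself* is an anaphor, so Principle A applies: it must be bound in its binding domain.
Binding domain of *himself₆*: the embedded TP, whose subject is [Anton₃'s agent]₄.
*Diego₁* c-commands the anaphor but is outside its binding domain → cannot satisfy Principle A.
*Kenji₂* c-commands the anaphor but is outside its binding domain → cannot satisfy Principle A.
*Anton₃* does not c-command the anaphor → cannot bind it.
*[Anton₃'s agent]₄* c-commands the anaphor within its binding domain → licit binder.
*Pavel₅* does not c-command the anaphor → cannot bind it.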